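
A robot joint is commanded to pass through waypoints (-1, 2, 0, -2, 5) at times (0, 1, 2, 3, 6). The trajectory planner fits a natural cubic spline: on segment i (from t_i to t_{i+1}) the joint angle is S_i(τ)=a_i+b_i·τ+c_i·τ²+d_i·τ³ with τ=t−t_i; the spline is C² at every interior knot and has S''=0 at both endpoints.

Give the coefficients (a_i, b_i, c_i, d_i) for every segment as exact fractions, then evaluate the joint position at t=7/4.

  seg 0: a=-1 b=374/87 c=0 d=-113/87
  seg 1: a=2 b=35/87 c=-113/29 d=130/87
  seg 2: a=0 b=-253/87 c=17/29 d=28/87
  seg 3: a=-2 b=-67/87 c=45/29 d=-5/29
S(7/4) = 687/928

Δ: Δ0=3, Δ1=-2, Δ2=-2, Δ3=7/3
row 1: diag=4, rhs=-30; c'=1/4, d'=-15/2
row 2: denom=4−1·1/4=15/4; d'=(0−1·-15/2)/(15/4)=2
row 3: denom=8−1·4/15=116/15; d'=(26−1·2)/(116/15)=90/29
back: M3=90/29
back: M2=2−4/15·90/29=34/29
back: M1=-15/2−1/4·34/29=-226/29
M: M0=0, M1=-226/29, M2=34/29, M3=90/29, M4=0
seg 0: a=-1, c=M0/2=0, d=(M1−M0)/(6·1)=-113/87, b=Δ0−h0·(2M0+M1)/6=374/87
seg 1: a=2, c=M1/2=-113/29, d=(M2−M1)/(6·1)=130/87, b=Δ1−h1·(2M1+M2)/6=35/87
seg 2: a=0, c=M2/2=17/29, d=(M3−M2)/(6·1)=28/87, b=Δ2−h2·(2M2+M3)/6=-253/87
seg 3: a=-2, c=M3/2=45/29, d=(M4−M3)/(6·3)=-5/29, b=Δ3−h3·(2M3+M4)/6=-67/87
t_q=7/4 → seg 1, τ=3/4; S=2+35/87·τ+-113/29·τ²+130/87·τ³=687/928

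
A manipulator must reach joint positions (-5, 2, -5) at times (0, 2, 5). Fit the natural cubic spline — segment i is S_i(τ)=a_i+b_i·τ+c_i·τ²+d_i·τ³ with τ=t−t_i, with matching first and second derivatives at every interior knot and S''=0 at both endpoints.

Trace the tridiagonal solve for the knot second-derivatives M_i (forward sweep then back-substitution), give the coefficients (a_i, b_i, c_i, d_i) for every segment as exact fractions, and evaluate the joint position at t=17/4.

Δ: Δ0=7/2, Δ1=-7/3
row 1: diag=10, rhs=-35; c'=3/10, d'=-7/2
back: M1=-7/2
M: M0=0, M1=-7/2, M2=0
seg 0: a=-5, c=M0/2=0, d=(M1−M0)/(6·2)=-7/24, b=Δ0−h0·(2M0+M1)/6=14/3
seg 1: a=2, c=M1/2=-7/4, d=(M2−M1)/(6·3)=7/36, b=Δ1−h1·(2M1+M2)/6=7/6
t_q=17/4 → seg 1, τ=9/4; S=2+7/6·τ+-7/4·τ²+7/36·τ³=-517/256

  seg 0: a=-5 b=14/3 c=0 d=-7/24
  seg 1: a=2 b=7/6 c=-7/4 d=7/36
S(17/4) = -517/256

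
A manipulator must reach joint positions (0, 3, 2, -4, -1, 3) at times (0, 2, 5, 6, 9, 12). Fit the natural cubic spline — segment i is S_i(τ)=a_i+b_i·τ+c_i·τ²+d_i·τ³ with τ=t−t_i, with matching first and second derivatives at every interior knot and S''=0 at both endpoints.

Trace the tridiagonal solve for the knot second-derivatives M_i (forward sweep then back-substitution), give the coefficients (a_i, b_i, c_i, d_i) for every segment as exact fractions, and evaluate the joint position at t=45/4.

  seg 0: a=0 b=5425/4038 c=0 d=79/2019
  seg 1: a=3 b=7321/4038 c=158/673 d=-1279/4038
  seg 2: a=2 b=-10762/2019 c=-3521/1346 d=7859/4038
  seg 3: a=-4 b=-19073/4038 c=2169/673 d=-15931/36342
  seg 4: a=-1 b=5609/2019 c=-2917/4038 d=2917/36342
S(45/4) = 216043/86144

Δ: Δ0=3/2, Δ1=-1/3, Δ2=-6, Δ3=1, Δ4=4/3
row 1: diag=10, rhs=-11; c'=3/10, d'=-11/10
row 2: denom=8−3·3/10=71/10; d'=(-34−3·-11/10)/(71/10)=-307/71
row 3: denom=8−1·10/71=558/71; d'=(42−1·-307/71)/(558/71)=3289/558
row 4: denom=12−3·71/186=673/62; d'=(2−3·3289/558)/(673/62)=-2917/2019
back: M4=-2917/2019
back: M3=3289/558−71/186·-2917/2019=4338/673
back: M2=-307/71−10/71·4338/673=-3521/673
back: M1=-11/10−3/10·-3521/673=316/673
M: M0=0, M1=316/673, M2=-3521/673, M3=4338/673, M4=-2917/2019, M5=0
seg 0: a=0, c=M0/2=0, d=(M1−M0)/(6·2)=79/2019, b=Δ0−h0·(2M0+M1)/6=5425/4038
seg 1: a=3, c=M1/2=158/673, d=(M2−M1)/(6·3)=-1279/4038, b=Δ1−h1·(2M1+M2)/6=7321/4038
seg 2: a=2, c=M2/2=-3521/1346, d=(M3−M2)/(6·1)=7859/4038, b=Δ2−h2·(2M2+M3)/6=-10762/2019
seg 3: a=-4, c=M3/2=2169/673, d=(M4−M3)/(6·3)=-15931/36342, b=Δ3−h3·(2M3+M4)/6=-19073/4038
seg 4: a=-1, c=M4/2=-2917/4038, d=(M5−M4)/(6·3)=2917/36342, b=Δ4−h4·(2M4+M5)/6=5609/2019
t_q=45/4 → seg 4, τ=9/4; S=-1+5609/2019·τ+-2917/4038·τ²+2917/36342·τ³=216043/86144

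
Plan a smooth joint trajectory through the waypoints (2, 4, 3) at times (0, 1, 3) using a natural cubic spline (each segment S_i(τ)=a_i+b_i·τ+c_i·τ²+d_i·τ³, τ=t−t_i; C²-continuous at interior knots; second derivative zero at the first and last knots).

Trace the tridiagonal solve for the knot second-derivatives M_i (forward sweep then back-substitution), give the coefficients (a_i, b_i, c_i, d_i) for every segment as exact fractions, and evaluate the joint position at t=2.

  seg 0: a=2 b=29/12 c=0 d=-5/12
  seg 1: a=4 b=7/6 c=-5/4 d=5/24
S(2) = 33/8

Δ: Δ0=2, Δ1=-1/2
row 1: diag=6, rhs=-15; c'=1/3, d'=-5/2
back: M1=-5/2
M: M0=0, M1=-5/2, M2=0
seg 0: a=2, c=M0/2=0, d=(M1−M0)/(6·1)=-5/12, b=Δ0−h0·(2M0+M1)/6=29/12
seg 1: a=4, c=M1/2=-5/4, d=(M2−M1)/(6·2)=5/24, b=Δ1−h1·(2M1+M2)/6=7/6
t_q=2 → seg 1, τ=1; S=4+7/6·τ+-5/4·τ²+5/24·τ³=33/8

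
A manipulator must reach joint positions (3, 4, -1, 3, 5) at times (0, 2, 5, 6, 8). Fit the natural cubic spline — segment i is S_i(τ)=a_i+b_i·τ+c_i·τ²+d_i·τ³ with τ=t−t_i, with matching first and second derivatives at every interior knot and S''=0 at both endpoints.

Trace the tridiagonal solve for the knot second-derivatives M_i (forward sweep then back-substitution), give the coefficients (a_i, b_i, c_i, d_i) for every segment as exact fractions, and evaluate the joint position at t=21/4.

  seg 0: a=3 b=1901/1248 c=0 d=-1277/4992
  seg 1: a=4 b=-965/624 c=-1277/832 d=287/576
  seg 2: a=-1 b=6733/2496 c=1227/416 d=-4111/2496
  seg 3: a=3 b=2281/624 c=-1657/832 d=1657/4992
S(21/4) = -8893/53248

Δ: Δ0=1/2, Δ1=-5/3, Δ2=4, Δ3=1
row 1: diag=10, rhs=-13; c'=3/10, d'=-13/10
row 2: denom=8−3·3/10=71/10; d'=(34−3·-13/10)/(71/10)=379/71
row 3: denom=6−1·10/71=416/71; d'=(-18−1·379/71)/(416/71)=-1657/416
back: M3=-1657/416
back: M2=379/71−10/71·-1657/416=1227/208
back: M1=-13/10−3/10·1227/208=-1277/416
M: M0=0, M1=-1277/416, M2=1227/208, M3=-1657/416, M4=0
seg 0: a=3, c=M0/2=0, d=(M1−M0)/(6·2)=-1277/4992, b=Δ0−h0·(2M0+M1)/6=1901/1248
seg 1: a=4, c=M1/2=-1277/832, d=(M2−M1)/(6·3)=287/576, b=Δ1−h1·(2M1+M2)/6=-965/624
seg 2: a=-1, c=M2/2=1227/416, d=(M3−M2)/(6·1)=-4111/2496, b=Δ2−h2·(2M2+M3)/6=6733/2496
seg 3: a=3, c=M3/2=-1657/832, d=(M4−M3)/(6·2)=1657/4992, b=Δ3−h3·(2M3+M4)/6=2281/624
t_q=21/4 → seg 2, τ=1/4; S=-1+6733/2496·τ+1227/416·τ²+-4111/2496·τ³=-8893/53248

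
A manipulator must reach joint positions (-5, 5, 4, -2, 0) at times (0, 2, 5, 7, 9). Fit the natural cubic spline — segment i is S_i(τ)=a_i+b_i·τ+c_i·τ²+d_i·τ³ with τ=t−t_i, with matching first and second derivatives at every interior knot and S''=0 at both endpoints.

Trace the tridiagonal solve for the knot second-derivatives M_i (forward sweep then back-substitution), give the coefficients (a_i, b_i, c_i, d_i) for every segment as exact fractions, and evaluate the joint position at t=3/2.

Δ: Δ0=5, Δ1=-1/3, Δ2=-3, Δ3=1
row 1: diag=10, rhs=-32; c'=3/10, d'=-16/5
row 2: denom=10−3·3/10=91/10; d'=(-16−3·-16/5)/(91/10)=-64/91
row 3: denom=8−2·20/91=688/91; d'=(24−2·-64/91)/(688/91)=289/86
back: M3=289/86
back: M2=-64/91−20/91·289/86=-62/43
back: M1=-16/5−3/10·-62/43=-119/43
M: M0=0, M1=-119/43, M2=-62/43, M3=289/86, M4=0
seg 0: a=-5, c=M0/2=0, d=(M1−M0)/(6·2)=-119/516, b=Δ0−h0·(2M0+M1)/6=764/129
seg 1: a=5, c=M1/2=-119/86, d=(M2−M1)/(6·3)=19/258, b=Δ1−h1·(2M1+M2)/6=407/129
seg 2: a=4, c=M2/2=-31/43, d=(M3−M2)/(6·2)=413/1032, b=Δ2−h2·(2M2+M3)/6=-815/258
seg 3: a=-2, c=M3/2=289/172, d=(M4−M3)/(6·2)=-289/1032, b=Δ3−h3·(2M3+M4)/6=-160/129
t_q=3/2 → seg 0, τ=3/2; S=-5+764/129·τ+0·τ²+-119/516·τ³=4273/1376

  seg 0: a=-5 b=764/129 c=0 d=-119/516
  seg 1: a=5 b=407/129 c=-119/86 d=19/258
  seg 2: a=4 b=-815/258 c=-31/43 d=413/1032
  seg 3: a=-2 b=-160/129 c=289/172 d=-289/1032
S(3/2) = 4273/1376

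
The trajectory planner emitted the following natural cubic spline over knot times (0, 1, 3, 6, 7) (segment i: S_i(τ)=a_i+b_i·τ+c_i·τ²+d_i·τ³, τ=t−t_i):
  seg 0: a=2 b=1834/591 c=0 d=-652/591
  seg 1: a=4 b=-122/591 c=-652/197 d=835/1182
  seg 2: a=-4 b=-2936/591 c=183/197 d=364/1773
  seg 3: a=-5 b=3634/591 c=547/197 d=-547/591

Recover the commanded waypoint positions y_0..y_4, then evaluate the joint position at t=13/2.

y_0 = S_0(0) = a_0 = 2
y_1 = S_1(0) = a_1 = 4
y_2 = S_2(0) = a_2 = -4
y_3 = S_3(0) = a_3 = -5
y_4 = S_3(1) = 3
t_q=13/2 is in segment 3 (τ=1/2); S_3(τ)=-2123/1576

y_0=2 y_1=4 y_2=-4 y_3=-5 y_4=3
S(13/2) = -2123/1576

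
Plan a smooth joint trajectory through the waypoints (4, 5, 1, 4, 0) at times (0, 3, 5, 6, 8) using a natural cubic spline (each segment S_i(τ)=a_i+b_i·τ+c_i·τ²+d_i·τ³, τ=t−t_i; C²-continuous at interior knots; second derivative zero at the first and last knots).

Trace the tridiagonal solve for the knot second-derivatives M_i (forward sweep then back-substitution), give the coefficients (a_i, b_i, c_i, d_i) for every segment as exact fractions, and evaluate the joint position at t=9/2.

Δ: Δ0=1/3, Δ1=-2, Δ2=3, Δ3=-2
row 1: diag=10, rhs=-14; c'=1/5, d'=-7/5
row 2: denom=6−2·1/5=28/5; d'=(30−2·-7/5)/(28/5)=41/7
row 3: denom=6−1·5/28=163/28; d'=(-30−1·41/7)/(163/28)=-1004/163
back: M3=-1004/163
back: M2=41/7−5/28·-1004/163=1134/163
back: M1=-7/5−1/5·1134/163=-455/163
M: M0=0, M1=-455/163, M2=1134/163, M3=-1004/163, M4=0
seg 0: a=4, c=M0/2=0, d=(M1−M0)/(6·3)=-455/2934, b=Δ0−h0·(2M0+M1)/6=1691/978
seg 1: a=5, c=M1/2=-455/326, d=(M2−M1)/(6·2)=1589/1956, b=Δ1−h1·(2M1+M2)/6=-1202/489
seg 2: a=1, c=M2/2=567/163, d=(M3−M2)/(6·1)=-1069/489, b=Δ2−h2·(2M2+M3)/6=835/489
seg 3: a=4, c=M3/2=-502/163, d=(M4−M3)/(6·2)=251/489, b=Δ3−h3·(2M3+M4)/6=1030/489
t_q=9/2 → seg 1, τ=3/2; S=5+-1202/489·τ+-455/326·τ²+1589/1956·τ³=4769/5216

  seg 0: a=4 b=1691/978 c=0 d=-455/2934
  seg 1: a=5 b=-1202/489 c=-455/326 d=1589/1956
  seg 2: a=1 b=835/489 c=567/163 d=-1069/489
  seg 3: a=4 b=1030/489 c=-502/163 d=251/489
S(9/2) = 4769/5216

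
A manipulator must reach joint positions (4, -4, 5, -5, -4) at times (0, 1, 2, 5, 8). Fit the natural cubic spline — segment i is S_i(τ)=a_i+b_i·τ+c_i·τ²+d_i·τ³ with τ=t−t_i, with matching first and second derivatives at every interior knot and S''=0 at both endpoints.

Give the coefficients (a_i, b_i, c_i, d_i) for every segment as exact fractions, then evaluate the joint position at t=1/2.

Δ: Δ0=-8, Δ1=9, Δ2=-10/3, Δ3=1/3
row 1: diag=4, rhs=102; c'=1/4, d'=51/2
row 2: denom=8−1·1/4=31/4; d'=(-74−1·51/2)/(31/4)=-398/31
row 3: denom=12−3·12/31=336/31; d'=(22−3·-398/31)/(336/31)=67/12
back: M3=67/12
back: M2=-398/31−12/31·67/12=-15
back: M1=51/2−1/4·-15=117/4
M: M0=0, M1=117/4, M2=-15, M3=67/12, M4=0
seg 0: a=4, c=M0/2=0, d=(M1−M0)/(6·1)=39/8, b=Δ0−h0·(2M0+M1)/6=-103/8
seg 1: a=-4, c=M1/2=117/8, d=(M2−M1)/(6·1)=-59/8, b=Δ1−h1·(2M1+M2)/6=7/4
seg 2: a=5, c=M2/2=-15/2, d=(M3−M2)/(6·3)=247/216, b=Δ2−h2·(2M2+M3)/6=71/8
seg 3: a=-5, c=M3/2=67/24, d=(M4−M3)/(6·3)=-67/216, b=Δ3−h3·(2M3+M4)/6=-21/4
t_q=1/2 → seg 0, τ=1/2; S=4+-103/8·τ+0·τ²+39/8·τ³=-117/64

  seg 0: a=4 b=-103/8 c=0 d=39/8
  seg 1: a=-4 b=7/4 c=117/8 d=-59/8
  seg 2: a=5 b=71/8 c=-15/2 d=247/216
  seg 3: a=-5 b=-21/4 c=67/24 d=-67/216
S(1/2) = -117/64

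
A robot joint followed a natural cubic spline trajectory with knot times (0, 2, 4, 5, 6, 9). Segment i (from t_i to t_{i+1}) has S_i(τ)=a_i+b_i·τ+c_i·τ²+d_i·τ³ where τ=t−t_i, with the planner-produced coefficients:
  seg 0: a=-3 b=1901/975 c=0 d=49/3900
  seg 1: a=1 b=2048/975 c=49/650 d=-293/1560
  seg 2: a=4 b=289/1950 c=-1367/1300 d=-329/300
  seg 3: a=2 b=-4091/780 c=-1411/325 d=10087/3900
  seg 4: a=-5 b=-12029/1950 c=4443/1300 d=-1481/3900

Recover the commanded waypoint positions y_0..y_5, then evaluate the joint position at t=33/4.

y_0=-3 y_1=1 y_2=4 y_3=2 y_4=-5 y_5=-3
S(33/4) = -98227/16640

y_0 = S_0(0) = a_0 = -3
y_1 = S_1(0) = a_1 = 1
y_2 = S_2(0) = a_2 = 4
y_3 = S_3(0) = a_3 = 2
y_4 = S_4(0) = a_4 = -5
y_5 = S_4(3) = -3
t_q=33/4 is in segment 4 (τ=9/4); S_4(τ)=-98227/16640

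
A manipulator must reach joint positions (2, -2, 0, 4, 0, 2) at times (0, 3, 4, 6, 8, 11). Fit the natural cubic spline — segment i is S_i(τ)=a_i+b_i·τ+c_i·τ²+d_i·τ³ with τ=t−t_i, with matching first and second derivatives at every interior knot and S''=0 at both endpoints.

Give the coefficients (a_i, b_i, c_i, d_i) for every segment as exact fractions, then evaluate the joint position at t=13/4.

Δ: Δ0=-4/3, Δ1=2, Δ2=2, Δ3=-2, Δ4=2/3
row 1: diag=8, rhs=20; c'=1/8, d'=5/2
row 2: denom=6−1·1/8=47/8; d'=(0−1·5/2)/(47/8)=-20/47
row 3: denom=8−2·16/47=344/47; d'=(-24−2·-20/47)/(344/47)=-136/43
row 4: denom=10−2·47/172=813/86; d'=(16−2·-136/43)/(813/86)=640/271
back: M4=640/271
back: M3=-136/43−47/172·640/271=-1032/271
back: M2=-20/47−16/47·-1032/271=236/271
back: M1=5/2−1/8·236/271=648/271
M: M0=0, M1=648/271, M2=236/271, M3=-1032/271, M4=640/271, M5=0
seg 0: a=2, c=M0/2=0, d=(M1−M0)/(6·3)=36/271, b=Δ0−h0·(2M0+M1)/6=-2056/813
seg 1: a=-2, c=M1/2=324/271, d=(M2−M1)/(6·1)=-206/813, b=Δ1−h1·(2M1+M2)/6=860/813
seg 2: a=0, c=M2/2=118/271, d=(M3−M2)/(6·2)=-317/813, b=Δ2−h2·(2M2+M3)/6=2186/813
seg 3: a=4, c=M3/2=-516/271, d=(M4−M3)/(6·2)=418/813, b=Δ3−h3·(2M3+M4)/6=-202/813
seg 4: a=0, c=M4/2=320/271, d=(M5−M4)/(6·3)=-320/2439, b=Δ4−h4·(2M4+M5)/6=-1378/813
t_q=13/4 → seg 1, τ=1/4; S=-2+860/813·τ+324/271·τ²+-206/813·τ³=-14437/8672

  seg 0: a=2 b=-2056/813 c=0 d=36/271
  seg 1: a=-2 b=860/813 c=324/271 d=-206/813
  seg 2: a=0 b=2186/813 c=118/271 d=-317/813
  seg 3: a=4 b=-202/813 c=-516/271 d=418/813
  seg 4: a=0 b=-1378/813 c=320/271 d=-320/2439
S(13/4) = -14437/8672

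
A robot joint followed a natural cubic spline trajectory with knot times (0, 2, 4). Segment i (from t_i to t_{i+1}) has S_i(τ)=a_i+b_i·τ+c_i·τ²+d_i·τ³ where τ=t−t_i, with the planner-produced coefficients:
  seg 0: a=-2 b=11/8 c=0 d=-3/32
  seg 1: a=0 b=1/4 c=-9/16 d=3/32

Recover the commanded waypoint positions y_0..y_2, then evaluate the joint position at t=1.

y_0=-2 y_1=0 y_2=-1
S(1) = -23/32

y_0 = S_0(0) = a_0 = -2
y_1 = S_1(0) = a_1 = 0
y_2 = S_1(2) = -1
t_q=1 is in segment 0 (τ=1); S_0(τ)=-23/32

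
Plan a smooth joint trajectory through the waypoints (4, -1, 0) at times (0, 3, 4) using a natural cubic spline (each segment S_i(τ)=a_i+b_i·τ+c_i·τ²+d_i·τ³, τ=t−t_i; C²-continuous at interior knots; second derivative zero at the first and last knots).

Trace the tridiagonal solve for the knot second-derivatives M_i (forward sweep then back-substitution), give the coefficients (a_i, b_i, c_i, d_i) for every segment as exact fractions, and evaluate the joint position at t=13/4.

  seg 0: a=4 b=-8/3 c=0 d=1/9
  seg 1: a=-1 b=1/3 c=1 d=-1/3
S(13/4) = -55/64

Δ: Δ0=-5/3, Δ1=1
row 1: diag=8, rhs=16; c'=1/8, d'=2
back: M1=2
M: M0=0, M1=2, M2=0
seg 0: a=4, c=M0/2=0, d=(M1−M0)/(6·3)=1/9, b=Δ0−h0·(2M0+M1)/6=-8/3
seg 1: a=-1, c=M1/2=1, d=(M2−M1)/(6·1)=-1/3, b=Δ1−h1·(2M1+M2)/6=1/3
t_q=13/4 → seg 1, τ=1/4; S=-1+1/3·τ+1·τ²+-1/3·τ³=-55/64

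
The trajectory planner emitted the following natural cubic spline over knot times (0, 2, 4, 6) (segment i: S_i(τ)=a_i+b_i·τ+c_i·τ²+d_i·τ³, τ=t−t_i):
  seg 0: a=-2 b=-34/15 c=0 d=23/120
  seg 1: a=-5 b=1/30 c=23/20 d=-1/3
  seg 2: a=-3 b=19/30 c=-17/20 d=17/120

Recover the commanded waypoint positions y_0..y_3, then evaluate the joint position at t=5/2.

y_0 = S_0(0) = a_0 = -2
y_1 = S_1(0) = a_1 = -5
y_2 = S_2(0) = a_2 = -3
y_3 = S_2(2) = -4
t_q=5/2 is in segment 1 (τ=1/2); S_1(τ)=-379/80

y_0=-2 y_1=-5 y_2=-3 y_3=-4
S(5/2) = -379/80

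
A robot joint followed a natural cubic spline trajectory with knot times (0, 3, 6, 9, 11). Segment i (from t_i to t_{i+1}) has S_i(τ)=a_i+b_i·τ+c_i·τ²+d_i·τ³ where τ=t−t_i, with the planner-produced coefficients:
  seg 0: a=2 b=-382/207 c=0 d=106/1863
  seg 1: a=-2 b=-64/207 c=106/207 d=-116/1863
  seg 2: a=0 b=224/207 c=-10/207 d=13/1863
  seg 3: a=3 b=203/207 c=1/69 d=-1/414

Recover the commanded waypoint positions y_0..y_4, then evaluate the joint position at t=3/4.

y_0 = S_0(0) = a_0 = 2
y_1 = S_1(0) = a_1 = -2
y_2 = S_2(0) = a_2 = 0
y_3 = S_3(0) = a_3 = 3
y_4 = S_3(2) = 5
t_q=3/4 is in segment 0 (τ=3/4); S_0(τ)=471/736

y_0=2 y_1=-2 y_2=0 y_3=3 y_4=5
S(3/4) = 471/736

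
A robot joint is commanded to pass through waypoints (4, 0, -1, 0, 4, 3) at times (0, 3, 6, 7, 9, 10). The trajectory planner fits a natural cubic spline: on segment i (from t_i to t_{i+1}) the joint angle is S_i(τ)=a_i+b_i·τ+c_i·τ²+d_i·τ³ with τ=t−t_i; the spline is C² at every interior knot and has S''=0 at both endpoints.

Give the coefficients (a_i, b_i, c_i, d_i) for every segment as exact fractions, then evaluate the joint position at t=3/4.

  seg 0: a=4 b=-2045/1356 c=0 d=79/4068
  seg 1: a=0 b=-667/678 c=79/452 d=19/1356
  seg 2: a=-1 b=601/1356 c=34/113 d=347/1356
  seg 3: a=0 b=1229/678 c=483/452 d=-661/1356
  seg 4: a=4 b=161/678 c=-839/452 d=839/1356
S(3/4) = 83229/28928

Δ: Δ0=-4/3, Δ1=-1/3, Δ2=1, Δ3=2, Δ4=-1
row 1: diag=12, rhs=6; c'=1/4, d'=1/2
row 2: denom=8−3·1/4=29/4; d'=(8−3·1/2)/(29/4)=26/29
row 3: denom=6−1·4/29=170/29; d'=(6−1·26/29)/(170/29)=74/85
row 4: denom=6−2·29/85=452/85; d'=(-18−2·74/85)/(452/85)=-839/226
back: M4=-839/226
back: M3=74/85−29/85·-839/226=483/226
back: M2=26/29−4/29·483/226=68/113
back: M1=1/2−1/4·68/113=79/226
M: M0=0, M1=79/226, M2=68/113, M3=483/226, M4=-839/226, M5=0
seg 0: a=4, c=M0/2=0, d=(M1−M0)/(6·3)=79/4068, b=Δ0−h0·(2M0+M1)/6=-2045/1356
seg 1: a=0, c=M1/2=79/452, d=(M2−M1)/(6·3)=19/1356, b=Δ1−h1·(2M1+M2)/6=-667/678
seg 2: a=-1, c=M2/2=34/113, d=(M3−M2)/(6·1)=347/1356, b=Δ2−h2·(2M2+M3)/6=601/1356
seg 3: a=0, c=M3/2=483/452, d=(M4−M3)/(6·2)=-661/1356, b=Δ3−h3·(2M3+M4)/6=1229/678
seg 4: a=4, c=M4/2=-839/452, d=(M5−M4)/(6·1)=839/1356, b=Δ4−h4·(2M4+M5)/6=161/678
t_q=3/4 → seg 0, τ=3/4; S=4+-2045/1356·τ+0·τ²+79/4068·τ³=83229/28928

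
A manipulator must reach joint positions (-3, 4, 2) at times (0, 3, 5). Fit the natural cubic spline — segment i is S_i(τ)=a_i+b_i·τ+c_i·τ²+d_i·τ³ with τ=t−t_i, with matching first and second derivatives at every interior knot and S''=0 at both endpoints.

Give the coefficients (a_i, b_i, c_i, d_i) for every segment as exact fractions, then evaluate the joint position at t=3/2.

Δ: Δ0=7/3, Δ1=-1
row 1: diag=10, rhs=-20; c'=1/5, d'=-2
back: M1=-2
M: M0=0, M1=-2, M2=0
seg 0: a=-3, c=M0/2=0, d=(M1−M0)/(6·3)=-1/9, b=Δ0−h0·(2M0+M1)/6=10/3
seg 1: a=4, c=M1/2=-1, d=(M2−M1)/(6·2)=1/6, b=Δ1−h1·(2M1+M2)/6=1/3
t_q=3/2 → seg 0, τ=3/2; S=-3+10/3·τ+0·τ²+-1/9·τ³=13/8

  seg 0: a=-3 b=10/3 c=0 d=-1/9
  seg 1: a=4 b=1/3 c=-1 d=1/6
S(3/2) = 13/8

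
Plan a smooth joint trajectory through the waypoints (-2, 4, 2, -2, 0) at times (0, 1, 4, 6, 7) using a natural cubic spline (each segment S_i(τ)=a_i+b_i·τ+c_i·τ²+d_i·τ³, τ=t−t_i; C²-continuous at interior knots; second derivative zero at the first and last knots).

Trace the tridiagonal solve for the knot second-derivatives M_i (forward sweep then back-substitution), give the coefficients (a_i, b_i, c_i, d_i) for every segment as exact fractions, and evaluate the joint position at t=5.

Δ: Δ0=6, Δ1=-2/3, Δ2=-2, Δ3=2
row 1: diag=8, rhs=-40; c'=3/8, d'=-5
row 2: denom=10−3·3/8=71/8; d'=(-8−3·-5)/(71/8)=56/71
row 3: denom=6−2·16/71=394/71; d'=(24−2·56/71)/(394/71)=796/197
back: M3=796/197
back: M2=56/71−16/71·796/197=-24/197
back: M1=-5−3/8·-24/197=-976/197
M: M0=0, M1=-976/197, M2=-24/197, M3=796/197, M4=0
seg 0: a=-2, c=M0/2=0, d=(M1−M0)/(6·1)=-488/591, b=Δ0−h0·(2M0+M1)/6=4034/591
seg 1: a=4, c=M1/2=-488/197, d=(M2−M1)/(6·3)=476/1773, b=Δ1−h1·(2M1+M2)/6=2570/591
seg 2: a=2, c=M2/2=-12/197, d=(M3−M2)/(6·2)=205/591, b=Δ2−h2·(2M2+M3)/6=-1930/591
seg 3: a=-2, c=M3/2=398/197, d=(M4−M3)/(6·1)=-398/591, b=Δ3−h3·(2M3+M4)/6=386/591
t_q=5 → seg 2, τ=1; S=2+-1930/591·τ+-12/197·τ²+205/591·τ³=-193/197

  seg 0: a=-2 b=4034/591 c=0 d=-488/591
  seg 1: a=4 b=2570/591 c=-488/197 d=476/1773
  seg 2: a=2 b=-1930/591 c=-12/197 d=205/591
  seg 3: a=-2 b=386/591 c=398/197 d=-398/591
S(5) = -193/197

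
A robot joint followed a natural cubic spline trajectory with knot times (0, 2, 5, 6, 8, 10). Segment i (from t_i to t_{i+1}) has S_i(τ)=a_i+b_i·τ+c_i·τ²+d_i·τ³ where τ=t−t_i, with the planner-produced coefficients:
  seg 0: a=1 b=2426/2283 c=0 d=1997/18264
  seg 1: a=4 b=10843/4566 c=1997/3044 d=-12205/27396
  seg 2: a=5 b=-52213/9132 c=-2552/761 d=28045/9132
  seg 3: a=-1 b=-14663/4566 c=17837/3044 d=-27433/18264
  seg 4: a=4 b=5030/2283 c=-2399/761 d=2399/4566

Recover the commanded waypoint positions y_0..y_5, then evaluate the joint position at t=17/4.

y_0=1 y_1=4 y_2=5 y_3=-1 y_4=4 y_5=0
S(17/4) = 1478615/194816

y_0 = S_0(0) = a_0 = 1
y_1 = S_1(0) = a_1 = 4
y_2 = S_2(0) = a_2 = 5
y_3 = S_3(0) = a_3 = -1
y_4 = S_4(0) = a_4 = 4
y_5 = S_4(2) = 0
t_q=17/4 is in segment 1 (τ=9/4); S_1(τ)=1478615/194816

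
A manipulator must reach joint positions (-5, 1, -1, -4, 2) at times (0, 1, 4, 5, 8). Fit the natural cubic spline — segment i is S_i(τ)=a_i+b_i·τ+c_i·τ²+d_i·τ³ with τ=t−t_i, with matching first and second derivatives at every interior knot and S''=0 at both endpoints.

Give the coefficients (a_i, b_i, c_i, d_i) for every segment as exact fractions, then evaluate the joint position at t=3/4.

Δ: Δ0=6, Δ1=-2/3, Δ2=-3, Δ3=2
row 1: diag=8, rhs=-40; c'=3/8, d'=-5
row 2: denom=8−3·3/8=55/8; d'=(-14−3·-5)/(55/8)=8/55
row 3: denom=8−1·8/55=432/55; d'=(30−1·8/55)/(432/55)=821/216
back: M3=821/216
back: M2=8/55−8/55·821/216=-11/27
back: M1=-5−3/8·-11/27=-349/72
M: M0=0, M1=-349/72, M2=-11/27, M3=821/216, M4=0
seg 0: a=-5, c=M0/2=0, d=(M1−M0)/(6·1)=-349/432, b=Δ0−h0·(2M0+M1)/6=2941/432
seg 1: a=1, c=M1/2=-349/144, d=(M2−M1)/(6·3)=959/3888, b=Δ1−h1·(2M1+M2)/6=947/216
seg 2: a=-1, c=M2/2=-11/54, d=(M3−M2)/(6·1)=101/144, b=Δ2−h2·(2M2+M3)/6=-1511/432
seg 3: a=-4, c=M3/2=821/432, d=(M4−M3)/(6·3)=-821/3888, b=Δ3−h3·(2M3+M4)/6=-389/216
t_q=3/4 → seg 0, τ=3/4; S=-5+2941/432·τ+0·τ²+-349/432·τ³=-2165/9216

  seg 0: a=-5 b=2941/432 c=0 d=-349/432
  seg 1: a=1 b=947/216 c=-349/144 d=959/3888
  seg 2: a=-1 b=-1511/432 c=-11/54 d=101/144
  seg 3: a=-4 b=-389/216 c=821/432 d=-821/3888
S(3/4) = -2165/9216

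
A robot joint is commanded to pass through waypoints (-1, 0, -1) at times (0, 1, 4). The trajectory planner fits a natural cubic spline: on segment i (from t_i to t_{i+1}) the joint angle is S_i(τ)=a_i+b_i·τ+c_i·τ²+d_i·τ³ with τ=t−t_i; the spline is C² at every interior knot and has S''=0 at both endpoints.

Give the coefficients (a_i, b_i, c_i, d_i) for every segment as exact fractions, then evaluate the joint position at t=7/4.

Δ: Δ0=1, Δ1=-1/3
row 1: diag=8, rhs=-8; c'=3/8, d'=-1
back: M1=-1
M: M0=0, M1=-1, M2=0
seg 0: a=-1, c=M0/2=0, d=(M1−M0)/(6·1)=-1/6, b=Δ0−h0·(2M0+M1)/6=7/6
seg 1: a=0, c=M1/2=-1/2, d=(M2−M1)/(6·3)=1/18, b=Δ1−h1·(2M1+M2)/6=2/3
t_q=7/4 → seg 1, τ=3/4; S=0+2/3·τ+-1/2·τ²+1/18·τ³=31/128

  seg 0: a=-1 b=7/6 c=0 d=-1/6
  seg 1: a=0 b=2/3 c=-1/2 d=1/18
S(7/4) = 31/128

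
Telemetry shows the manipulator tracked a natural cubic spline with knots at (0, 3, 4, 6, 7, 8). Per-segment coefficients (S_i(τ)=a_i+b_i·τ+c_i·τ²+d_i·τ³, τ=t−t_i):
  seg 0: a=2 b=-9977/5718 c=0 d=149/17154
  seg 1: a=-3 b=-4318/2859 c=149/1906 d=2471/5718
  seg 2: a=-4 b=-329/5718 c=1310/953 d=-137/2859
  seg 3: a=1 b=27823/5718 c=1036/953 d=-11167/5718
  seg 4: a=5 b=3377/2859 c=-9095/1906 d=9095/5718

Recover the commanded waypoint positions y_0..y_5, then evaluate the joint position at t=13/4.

y_0 = S_0(0) = a_0 = 2
y_1 = S_1(0) = a_1 = -3
y_2 = S_2(0) = a_2 = -4
y_3 = S_3(0) = a_3 = 1
y_4 = S_4(0) = a_4 = 5
y_5 = S_4(1) = 3
t_q=13/4 is in segment 1 (τ=1/4); S_1(τ)=-410591/121984

y_0=2 y_1=-3 y_2=-4 y_3=1 y_4=5 y_5=3
S(13/4) = -410591/121984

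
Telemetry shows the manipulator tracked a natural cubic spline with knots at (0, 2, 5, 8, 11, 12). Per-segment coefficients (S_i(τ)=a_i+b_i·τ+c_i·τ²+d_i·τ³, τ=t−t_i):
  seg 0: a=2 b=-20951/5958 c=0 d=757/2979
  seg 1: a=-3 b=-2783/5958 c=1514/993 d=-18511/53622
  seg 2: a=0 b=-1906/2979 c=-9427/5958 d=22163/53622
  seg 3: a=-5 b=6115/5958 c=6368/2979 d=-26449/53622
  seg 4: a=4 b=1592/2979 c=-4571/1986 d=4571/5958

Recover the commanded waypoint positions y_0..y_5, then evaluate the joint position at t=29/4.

y_0=2 y_1=-3 y_2=0 y_3=-5 y_4=4 y_5=3
S(29/4) = -200897/42368

y_0 = S_0(0) = a_0 = 2
y_1 = S_1(0) = a_1 = -3
y_2 = S_2(0) = a_2 = 0
y_3 = S_3(0) = a_3 = -5
y_4 = S_4(0) = a_4 = 4
y_5 = S_4(1) = 3
t_q=29/4 is in segment 2 (τ=9/4); S_2(τ)=-200897/42368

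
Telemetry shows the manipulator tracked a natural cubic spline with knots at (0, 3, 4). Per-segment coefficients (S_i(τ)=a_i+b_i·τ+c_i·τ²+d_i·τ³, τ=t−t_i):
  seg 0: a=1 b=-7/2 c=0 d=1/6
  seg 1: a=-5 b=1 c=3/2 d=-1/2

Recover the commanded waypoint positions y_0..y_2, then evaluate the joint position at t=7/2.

y_0=1 y_1=-5 y_2=-3
S(7/2) = -67/16

y_0 = S_0(0) = a_0 = 1
y_1 = S_1(0) = a_1 = -5
y_2 = S_1(1) = -3
t_q=7/2 is in segment 1 (τ=1/2); S_1(τ)=-67/16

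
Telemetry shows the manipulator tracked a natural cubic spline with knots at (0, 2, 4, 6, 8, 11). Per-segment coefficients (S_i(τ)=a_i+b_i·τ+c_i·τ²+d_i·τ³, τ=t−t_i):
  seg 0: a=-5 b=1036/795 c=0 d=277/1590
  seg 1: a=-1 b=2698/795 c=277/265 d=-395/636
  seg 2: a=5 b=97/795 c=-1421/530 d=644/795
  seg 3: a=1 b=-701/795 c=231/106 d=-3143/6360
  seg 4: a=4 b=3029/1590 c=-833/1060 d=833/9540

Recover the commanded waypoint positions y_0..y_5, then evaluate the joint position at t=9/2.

y_0 = S_0(0) = a_0 = -5
y_1 = S_1(0) = a_1 = -1
y_2 = S_2(0) = a_2 = 5
y_3 = S_3(0) = a_3 = 1
y_4 = S_4(0) = a_4 = 4
y_5 = S_4(3) = 5
t_q=9/2 is in segment 2 (τ=1/2); S_2(τ)=9523/2120

y_0=-5 y_1=-1 y_2=5 y_3=1 y_4=4 y_5=5
S(9/2) = 9523/2120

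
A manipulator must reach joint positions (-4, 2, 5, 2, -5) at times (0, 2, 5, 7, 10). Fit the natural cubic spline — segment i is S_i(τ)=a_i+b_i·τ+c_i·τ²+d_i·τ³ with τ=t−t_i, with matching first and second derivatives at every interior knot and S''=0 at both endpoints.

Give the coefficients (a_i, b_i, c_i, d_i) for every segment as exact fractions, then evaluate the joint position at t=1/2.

Δ: Δ0=3, Δ1=1, Δ2=-3/2, Δ3=-7/3
row 1: diag=10, rhs=-12; c'=3/10, d'=-6/5
row 2: denom=10−3·3/10=91/10; d'=(-15−3·-6/5)/(91/10)=-114/91
row 3: denom=10−2·20/91=870/91; d'=(-5−2·-114/91)/(870/91)=-227/870
back: M3=-227/870
back: M2=-114/91−20/91·-227/870=-104/87
back: M1=-6/5−3/10·-104/87=-122/145
M: M0=0, M1=-122/145, M2=-104/87, M3=-227/870, M4=0
seg 0: a=-4, c=M0/2=0, d=(M1−M0)/(6·2)=-61/870, b=Δ0−h0·(2M0+M1)/6=1427/435
seg 1: a=2, c=M1/2=-61/145, d=(M2−M1)/(6·3)=-77/3915, b=Δ1−h1·(2M1+M2)/6=1061/435
seg 2: a=5, c=M2/2=-52/87, d=(M3−M2)/(6·2)=271/3480, b=Δ2−h2·(2M2+M3)/6=-268/435
seg 3: a=2, c=M3/2=-227/1740, d=(M4−M3)/(6·3)=227/15660, b=Δ3−h3·(2M3+M4)/6=-601/290
t_q=1/2 → seg 0, τ=1/2; S=-4+1427/435·τ+0·τ²+-61/870·τ³=-1099/464

  seg 0: a=-4 b=1427/435 c=0 d=-61/870
  seg 1: a=2 b=1061/435 c=-61/145 d=-77/3915
  seg 2: a=5 b=-268/435 c=-52/87 d=271/3480
  seg 3: a=2 b=-601/290 c=-227/1740 d=227/15660
S(1/2) = -1099/464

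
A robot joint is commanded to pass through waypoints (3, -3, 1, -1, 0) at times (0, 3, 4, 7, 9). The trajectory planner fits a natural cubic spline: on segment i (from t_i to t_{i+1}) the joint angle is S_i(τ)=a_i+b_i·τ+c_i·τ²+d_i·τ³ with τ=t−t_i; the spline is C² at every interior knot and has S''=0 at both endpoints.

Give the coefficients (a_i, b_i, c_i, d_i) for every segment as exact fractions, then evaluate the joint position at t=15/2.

Δ: Δ0=-2, Δ1=4, Δ2=-2/3, Δ3=1/2
row 1: diag=8, rhs=36; c'=1/8, d'=9/2
row 2: denom=8−1·1/8=63/8; d'=(-28−1·9/2)/(63/8)=-260/63
row 3: denom=10−3·8/21=62/7; d'=(7−3·-260/63)/(62/7)=407/186
back: M3=407/186
back: M2=-260/63−8/21·407/186=-1384/279
back: M1=9/2−1/8·-1384/279=2857/558
M: M0=0, M1=2857/558, M2=-1384/279, M3=407/186, M4=0
seg 0: a=3, c=M0/2=0, d=(M1−M0)/(6·3)=2857/10044, b=Δ0−h0·(2M0+M1)/6=-5089/1116
seg 1: a=-3, c=M1/2=2857/1116, d=(M2−M1)/(6·1)=-625/372, b=Δ1−h1·(2M1+M2)/6=1741/558
seg 2: a=1, c=M2/2=-692/279, d=(M3−M2)/(6·3)=3989/10044, b=Δ2−h2·(2M2+M3)/6=3571/1116
seg 3: a=-1, c=M3/2=407/372, d=(M4−M3)/(6·2)=-407/2232, b=Δ3−h3·(2M3+M4)/6=-535/558
t_q=15/2 → seg 3, τ=1/2; S=-1+-535/558·τ+407/372·τ²+-407/2232·τ³=-7313/5952

  seg 0: a=3 b=-5089/1116 c=0 d=2857/10044
  seg 1: a=-3 b=1741/558 c=2857/1116 d=-625/372
  seg 2: a=1 b=3571/1116 c=-692/279 d=3989/10044
  seg 3: a=-1 b=-535/558 c=407/372 d=-407/2232
S(15/2) = -7313/5952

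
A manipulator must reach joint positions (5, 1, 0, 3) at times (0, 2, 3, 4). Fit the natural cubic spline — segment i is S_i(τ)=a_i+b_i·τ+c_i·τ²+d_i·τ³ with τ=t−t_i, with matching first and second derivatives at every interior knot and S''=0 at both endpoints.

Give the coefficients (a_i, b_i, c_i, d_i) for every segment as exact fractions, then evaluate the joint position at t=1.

Δ: Δ0=-2, Δ1=-1, Δ2=3
row 1: diag=6, rhs=6; c'=1/6, d'=1
row 2: denom=4−1·1/6=23/6; d'=(24−1·1)/(23/6)=6
back: M2=6
back: M1=1−1/6·6=0
M: M0=0, M1=0, M2=6, M3=0
seg 0: a=5, c=M0/2=0, d=(M1−M0)/(6·2)=0, b=Δ0−h0·(2M0+M1)/6=-2
seg 1: a=1, c=M1/2=0, d=(M2−M1)/(6·1)=1, b=Δ1−h1·(2M1+M2)/6=-2
seg 2: a=0, c=M2/2=3, d=(M3−M2)/(6·1)=-1, b=Δ2−h2·(2M2+M3)/6=1
t_q=1 → seg 0, τ=1; S=5+-2·τ+0·τ²+0·τ³=3

  seg 0: a=5 b=-2 c=0 d=0
  seg 1: a=1 b=-2 c=0 d=1
  seg 2: a=0 b=1 c=3 d=-1
S(1) = 3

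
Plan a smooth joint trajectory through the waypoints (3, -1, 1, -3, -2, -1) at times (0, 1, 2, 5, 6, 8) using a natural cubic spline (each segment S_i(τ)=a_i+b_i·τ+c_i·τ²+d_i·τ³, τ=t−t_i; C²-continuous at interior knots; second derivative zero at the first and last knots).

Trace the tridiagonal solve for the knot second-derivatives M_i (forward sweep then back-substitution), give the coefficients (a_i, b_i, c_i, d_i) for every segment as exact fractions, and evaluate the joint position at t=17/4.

Δ: Δ0=-4, Δ1=2, Δ2=-4/3, Δ3=1, Δ4=1/2
row 1: diag=4, rhs=36; c'=1/4, d'=9
row 2: denom=8−1·1/4=31/4; d'=(-20−1·9)/(31/4)=-116/31
row 3: denom=8−3·12/31=212/31; d'=(14−3·-116/31)/(212/31)=391/106
row 4: denom=6−1·31/212=1241/212; d'=(-3−1·391/106)/(1241/212)=-1418/1241
back: M4=-1418/1241
back: M3=391/106−31/212·-1418/1241=4785/1241
back: M2=-116/31−12/31·4785/1241=-6496/1241
back: M1=9−1/4·-6496/1241=12793/1241
M: M0=0, M1=12793/1241, M2=-6496/1241, M3=4785/1241, M4=-1418/1241, M5=0
seg 0: a=3, c=M0/2=0, d=(M1−M0)/(6·1)=12793/7446, b=Δ0−h0·(2M0+M1)/6=-42577/7446
seg 1: a=-1, c=M1/2=12793/2482, d=(M2−M1)/(6·1)=-19289/7446, b=Δ1−h1·(2M1+M2)/6=-2099/3723
seg 2: a=1, c=M2/2=-3248/1241, d=(M3−M2)/(6·3)=11281/22338, b=Δ2−h2·(2M2+M3)/6=14693/7446
seg 3: a=-3, c=M3/2=4785/2482, d=(M4−M3)/(6·1)=-6203/7446, b=Δ3−h3·(2M3+M4)/6=-353/3723
seg 4: a=-2, c=M4/2=-709/1241, d=(M5−M4)/(6·2)=709/7446, b=Δ4−h4·(2M4+M5)/6=9395/7446
t_q=17/4 → seg 2, τ=9/4; S=1+14693/7446·τ+-3248/1241·τ²+11281/22338·τ³=-326831/158848

  seg 0: a=3 b=-42577/7446 c=0 d=12793/7446
  seg 1: a=-1 b=-2099/3723 c=12793/2482 d=-19289/7446
  seg 2: a=1 b=14693/7446 c=-3248/1241 d=11281/22338
  seg 3: a=-3 b=-353/3723 c=4785/2482 d=-6203/7446
  seg 4: a=-2 b=9395/7446 c=-709/1241 d=709/7446
S(17/4) = -326831/158848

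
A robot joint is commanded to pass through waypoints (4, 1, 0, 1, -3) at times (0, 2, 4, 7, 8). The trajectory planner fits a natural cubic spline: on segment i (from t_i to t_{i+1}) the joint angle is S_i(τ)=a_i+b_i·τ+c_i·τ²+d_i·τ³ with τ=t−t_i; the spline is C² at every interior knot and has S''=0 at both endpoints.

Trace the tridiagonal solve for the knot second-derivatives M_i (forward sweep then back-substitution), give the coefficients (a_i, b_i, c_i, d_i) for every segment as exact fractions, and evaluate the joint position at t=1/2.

  seg 0: a=4 b=-1301/804 c=0 d=95/3216
  seg 1: a=1 b=-254/201 c=95/536 d=329/3216
  seg 2: a=0 b=541/804 c=53/67 d=-727/2412
  seg 3: a=1 b=-1093/402 c=-515/268 d=515/804
S(1/2) = 27397/8576

Δ: Δ0=-3/2, Δ1=-1/2, Δ2=1/3, Δ3=-4
row 1: diag=8, rhs=6; c'=1/4, d'=3/4
row 2: denom=10−2·1/4=19/2; d'=(5−2·3/4)/(19/2)=7/19
row 3: denom=8−3·6/19=134/19; d'=(-26−3·7/19)/(134/19)=-515/134
back: M3=-515/134
back: M2=7/19−6/19·-515/134=106/67
back: M1=3/4−1/4·106/67=95/268
M: M0=0, M1=95/268, M2=106/67, M3=-515/134, M4=0
seg 0: a=4, c=M0/2=0, d=(M1−M0)/(6·2)=95/3216, b=Δ0−h0·(2M0+M1)/6=-1301/804
seg 1: a=1, c=M1/2=95/536, d=(M2−M1)/(6·2)=329/3216, b=Δ1−h1·(2M1+M2)/6=-254/201
seg 2: a=0, c=M2/2=53/67, d=(M3−M2)/(6·3)=-727/2412, b=Δ2−h2·(2M2+M3)/6=541/804
seg 3: a=1, c=M3/2=-515/268, d=(M4−M3)/(6·1)=515/804, b=Δ3−h3·(2M3+M4)/6=-1093/402
t_q=1/2 → seg 0, τ=1/2; S=4+-1301/804·τ+0·τ²+95/3216·τ³=27397/8576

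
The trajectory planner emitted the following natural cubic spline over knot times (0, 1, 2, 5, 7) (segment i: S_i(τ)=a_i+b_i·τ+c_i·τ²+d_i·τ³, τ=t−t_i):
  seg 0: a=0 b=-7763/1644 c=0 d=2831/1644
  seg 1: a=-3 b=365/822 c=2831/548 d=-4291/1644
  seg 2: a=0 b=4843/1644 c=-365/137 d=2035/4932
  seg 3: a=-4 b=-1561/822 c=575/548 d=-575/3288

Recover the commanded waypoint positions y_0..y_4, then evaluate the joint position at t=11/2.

y_0=0 y_1=-3 y_2=0 y_3=-4 y_4=-5
S(11/2) = -41289/8768

y_0 = S_0(0) = a_0 = 0
y_1 = S_1(0) = a_1 = -3
y_2 = S_2(0) = a_2 = 0
y_3 = S_3(0) = a_3 = -4
y_4 = S_3(2) = -5
t_q=11/2 is in segment 3 (τ=1/2); S_3(τ)=-41289/8768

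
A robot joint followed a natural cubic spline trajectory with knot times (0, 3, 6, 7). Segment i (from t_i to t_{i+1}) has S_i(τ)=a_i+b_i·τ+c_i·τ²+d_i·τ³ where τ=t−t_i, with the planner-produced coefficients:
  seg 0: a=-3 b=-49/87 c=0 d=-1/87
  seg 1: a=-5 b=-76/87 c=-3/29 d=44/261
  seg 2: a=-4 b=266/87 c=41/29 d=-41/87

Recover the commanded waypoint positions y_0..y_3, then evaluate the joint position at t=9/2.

y_0 = S_0(0) = a_0 = -3
y_1 = S_1(0) = a_1 = -5
y_2 = S_2(0) = a_2 = -4
y_3 = S_2(1) = 0
t_q=9/2 is in segment 1 (τ=3/2); S_1(τ)=-693/116

y_0=-3 y_1=-5 y_2=-4 y_3=0
S(9/2) = -693/116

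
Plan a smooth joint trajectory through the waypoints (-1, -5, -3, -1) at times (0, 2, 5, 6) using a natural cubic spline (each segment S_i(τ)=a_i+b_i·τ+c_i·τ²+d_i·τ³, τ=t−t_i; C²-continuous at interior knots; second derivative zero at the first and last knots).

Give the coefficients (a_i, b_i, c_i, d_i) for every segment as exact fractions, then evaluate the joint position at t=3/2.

Δ: Δ0=-2, Δ1=2/3, Δ2=2
row 1: diag=10, rhs=16; c'=3/10, d'=8/5
row 2: denom=8−3·3/10=71/10; d'=(8−3·8/5)/(71/10)=32/71
back: M2=32/71
back: M1=8/5−3/10·32/71=104/71
M: M0=0, M1=104/71, M2=32/71, M3=0
seg 0: a=-1, c=M0/2=0, d=(M1−M0)/(6·2)=26/213, b=Δ0−h0·(2M0+M1)/6=-530/213
seg 1: a=-5, c=M1/2=52/71, d=(M2−M1)/(6·3)=-4/71, b=Δ1−h1·(2M1+M2)/6=-218/213
seg 2: a=-3, c=M2/2=16/71, d=(M3−M2)/(6·1)=-16/213, b=Δ2−h2·(2M2+M3)/6=394/213
t_q=3/2 → seg 0, τ=3/2; S=-1+-530/213·τ+0·τ²+26/213·τ³=-1227/284

  seg 0: a=-1 b=-530/213 c=0 d=26/213
  seg 1: a=-5 b=-218/213 c=52/71 d=-4/71
  seg 2: a=-3 b=394/213 c=16/71 d=-16/213
S(3/2) = -1227/284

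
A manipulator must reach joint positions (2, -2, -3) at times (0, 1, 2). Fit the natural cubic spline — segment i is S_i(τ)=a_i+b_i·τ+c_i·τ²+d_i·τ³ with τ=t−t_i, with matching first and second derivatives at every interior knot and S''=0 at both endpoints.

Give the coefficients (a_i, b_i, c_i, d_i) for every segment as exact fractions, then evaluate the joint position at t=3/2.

  seg 0: a=2 b=-19/4 c=0 d=3/4
  seg 1: a=-2 b=-5/2 c=9/4 d=-3/4
S(3/2) = -89/32

Δ: Δ0=-4, Δ1=-1
row 1: diag=4, rhs=18; c'=1/4, d'=9/2
back: M1=9/2
M: M0=0, M1=9/2, M2=0
seg 0: a=2, c=M0/2=0, d=(M1−M0)/(6·1)=3/4, b=Δ0−h0·(2M0+M1)/6=-19/4
seg 1: a=-2, c=M1/2=9/4, d=(M2−M1)/(6·1)=-3/4, b=Δ1−h1·(2M1+M2)/6=-5/2
t_q=3/2 → seg 1, τ=1/2; S=-2+-5/2·τ+9/4·τ²+-3/4·τ³=-89/32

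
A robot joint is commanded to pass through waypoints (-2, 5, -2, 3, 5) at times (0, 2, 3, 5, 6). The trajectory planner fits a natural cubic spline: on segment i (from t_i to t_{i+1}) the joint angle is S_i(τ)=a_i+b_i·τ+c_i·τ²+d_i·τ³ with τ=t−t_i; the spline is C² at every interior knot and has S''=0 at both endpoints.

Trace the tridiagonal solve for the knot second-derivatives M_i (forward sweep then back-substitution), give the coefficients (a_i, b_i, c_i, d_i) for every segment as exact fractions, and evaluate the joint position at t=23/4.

  seg 0: a=-2 b=1439/186 c=0 d=-197/186
  seg 1: a=5 b=-925/186 c=-197/31 d=805/186
  seg 2: a=-2 b=-437/93 c=411/62 d=-1127/744
  seg 3: a=3 b=677/186 c=-305/124 d=305/372
S(23/4) = 37237/7936

Δ: Δ0=7/2, Δ1=-7, Δ2=5/2, Δ3=2
row 1: diag=6, rhs=-63; c'=1/6, d'=-21/2
row 2: denom=6−1·1/6=35/6; d'=(57−1·-21/2)/(35/6)=81/7
row 3: denom=6−2·12/35=186/35; d'=(-3−2·81/7)/(186/35)=-305/62
back: M3=-305/62
back: M2=81/7−12/35·-305/62=411/31
back: M1=-21/2−1/6·411/31=-394/31
M: M0=0, M1=-394/31, M2=411/31, M3=-305/62, M4=0
seg 0: a=-2, c=M0/2=0, d=(M1−M0)/(6·2)=-197/186, b=Δ0−h0·(2M0+M1)/6=1439/186
seg 1: a=5, c=M1/2=-197/31, d=(M2−M1)/(6·1)=805/186, b=Δ1−h1·(2M1+M2)/6=-925/186
seg 2: a=-2, c=M2/2=411/62, d=(M3−M2)/(6·2)=-1127/744, b=Δ2−h2·(2M2+M3)/6=-437/93
seg 3: a=3, c=M3/2=-305/124, d=(M4−M3)/(6·1)=305/372, b=Δ3−h3·(2M3+M4)/6=677/186
t_q=23/4 → seg 3, τ=3/4; S=3+677/186·τ+-305/124·τ²+305/372·τ³=37237/7936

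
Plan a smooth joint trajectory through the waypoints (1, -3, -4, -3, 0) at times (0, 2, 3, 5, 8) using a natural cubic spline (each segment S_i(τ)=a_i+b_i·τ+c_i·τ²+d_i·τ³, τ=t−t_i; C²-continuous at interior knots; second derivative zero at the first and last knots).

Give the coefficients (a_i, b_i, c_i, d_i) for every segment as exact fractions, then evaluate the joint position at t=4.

Δ: Δ0=-2, Δ1=-1, Δ2=1/2, Δ3=1
row 1: diag=6, rhs=6; c'=1/6, d'=1
row 2: denom=6−1·1/6=35/6; d'=(9−1·1)/(35/6)=48/35
row 3: denom=10−2·12/35=326/35; d'=(3−2·48/35)/(326/35)=9/326
back: M3=9/326
back: M2=48/35−12/35·9/326=222/163
back: M1=1−1/6·222/163=126/163
M: M0=0, M1=126/163, M2=222/163, M3=9/326, M4=0
seg 0: a=1, c=M0/2=0, d=(M1−M0)/(6·2)=21/326, b=Δ0−h0·(2M0+M1)/6=-368/163
seg 1: a=-3, c=M1/2=63/163, d=(M2−M1)/(6·1)=16/163, b=Δ1−h1·(2M1+M2)/6=-242/163
seg 2: a=-4, c=M2/2=111/163, d=(M3−M2)/(6·2)=-145/1304, b=Δ2−h2·(2M2+M3)/6=-68/163
seg 3: a=-3, c=M3/2=9/652, d=(M4−M3)/(6·3)=-1/652, b=Δ3−h3·(2M3+M4)/6=317/326
t_q=4 → seg 2, τ=1; S=-4+-68/163·τ+111/163·τ²+-145/1304·τ³=-5017/1304

  seg 0: a=1 b=-368/163 c=0 d=21/326
  seg 1: a=-3 b=-242/163 c=63/163 d=16/163
  seg 2: a=-4 b=-68/163 c=111/163 d=-145/1304
  seg 3: a=-3 b=317/326 c=9/652 d=-1/652
S(4) = -5017/1304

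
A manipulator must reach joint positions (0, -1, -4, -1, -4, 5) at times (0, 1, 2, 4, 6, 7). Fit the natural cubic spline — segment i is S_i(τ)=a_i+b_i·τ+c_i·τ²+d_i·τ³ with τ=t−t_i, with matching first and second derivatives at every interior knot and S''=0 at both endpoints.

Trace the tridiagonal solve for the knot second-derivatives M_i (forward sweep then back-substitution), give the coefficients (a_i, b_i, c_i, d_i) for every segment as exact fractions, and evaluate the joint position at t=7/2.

  seg 0: a=0 b=-40/229 c=0 d=-189/229
  seg 1: a=-1 b=-607/229 c=-567/229 d=487/229
  seg 2: a=-4 b=-280/229 c=894/229 d=-2329/1832
  seg 3: a=-1 b=-395/458 c=-3411/916 d=3119/1832
  seg 4: a=-4 b=1070/229 c=2973/458 d=-991/458
S(7/2) = -19651/14656

Δ: Δ0=-1, Δ1=-3, Δ2=3/2, Δ3=-3/2, Δ4=9
row 1: diag=4, rhs=-12; c'=1/4, d'=-3
row 2: denom=6−1·1/4=23/4; d'=(27−1·-3)/(23/4)=120/23
row 3: denom=8−2·8/23=168/23; d'=(-18−2·120/23)/(168/23)=-109/28
row 4: denom=6−2·23/84=229/42; d'=(63−2·-109/28)/(229/42)=2973/229
back: M4=2973/229
back: M3=-109/28−23/84·2973/229=-3411/458
back: M2=120/23−8/23·-3411/458=1788/229
back: M1=-3−1/4·1788/229=-1134/229
M: M0=0, M1=-1134/229, M2=1788/229, M3=-3411/458, M4=2973/229, M5=0
seg 0: a=0, c=M0/2=0, d=(M1−M0)/(6·1)=-189/229, b=Δ0−h0·(2M0+M1)/6=-40/229
seg 1: a=-1, c=M1/2=-567/229, d=(M2−M1)/(6·1)=487/229, b=Δ1−h1·(2M1+M2)/6=-607/229
seg 2: a=-4, c=M2/2=894/229, d=(M3−M2)/(6·2)=-2329/1832, b=Δ2−h2·(2M2+M3)/6=-280/229
seg 3: a=-1, c=M3/2=-3411/916, d=(M4−M3)/(6·2)=3119/1832, b=Δ3−h3·(2M3+M4)/6=-395/458
seg 4: a=-4, c=M4/2=2973/458, d=(M5−M4)/(6·1)=-991/458, b=Δ4−h4·(2M4+M5)/6=1070/229
t_q=7/2 → seg 2, τ=3/2; S=-4+-280/229·τ+894/229·τ²+-2329/1832·τ³=-19651/14656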